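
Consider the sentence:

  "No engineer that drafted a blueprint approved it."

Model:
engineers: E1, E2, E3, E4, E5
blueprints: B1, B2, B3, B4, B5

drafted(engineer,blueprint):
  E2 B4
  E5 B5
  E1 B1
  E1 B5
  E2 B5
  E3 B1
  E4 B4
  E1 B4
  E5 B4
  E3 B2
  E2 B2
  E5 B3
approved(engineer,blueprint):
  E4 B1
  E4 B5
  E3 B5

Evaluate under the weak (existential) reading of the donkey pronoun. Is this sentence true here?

True

"it" takes "a blueprint" as antecedent — a donkey pronoun bound across the clause boundary.
Truth condition: for no (e,b) with drafted(e,b) does approved(e,b) hold.
Restrictor pairs — does the scope hold? (E1,B1):fails  (E1,B4):fails  (E1,B5):fails  (E2,B2):fails  (E2,B4):fails  (E2,B5):fails  (E3,B1):fails  (E3,B2):fails  (E4,B4):fails  (E5,B3):fails  (E5,B4):fails  (E5,B5):fails
Scope holds for no restrictor pair, so the sentence is true.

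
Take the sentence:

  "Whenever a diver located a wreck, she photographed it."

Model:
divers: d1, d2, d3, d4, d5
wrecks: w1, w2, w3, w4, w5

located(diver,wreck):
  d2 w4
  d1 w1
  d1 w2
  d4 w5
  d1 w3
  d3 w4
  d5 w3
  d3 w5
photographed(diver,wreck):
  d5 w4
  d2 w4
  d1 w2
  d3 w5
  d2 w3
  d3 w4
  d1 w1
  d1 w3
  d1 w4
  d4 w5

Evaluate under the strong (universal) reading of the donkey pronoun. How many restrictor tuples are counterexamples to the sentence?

"it" takes "a wreck" as antecedent — a donkey pronoun bound across the clause boundary.
Strong reading: for every (d,w) with located(d,w), photographed(d,w).
Restrictor pairs: (d1,w1) ✓  (d1,w2) ✓  (d1,w3) ✓  (d2,w4) ✓  (d3,w4) ✓  (d3,w5) ✓  (d4,w5) ✓  (d5,w3) ✗
Counterexamples (restrictor pairs failing the scope): 1.

1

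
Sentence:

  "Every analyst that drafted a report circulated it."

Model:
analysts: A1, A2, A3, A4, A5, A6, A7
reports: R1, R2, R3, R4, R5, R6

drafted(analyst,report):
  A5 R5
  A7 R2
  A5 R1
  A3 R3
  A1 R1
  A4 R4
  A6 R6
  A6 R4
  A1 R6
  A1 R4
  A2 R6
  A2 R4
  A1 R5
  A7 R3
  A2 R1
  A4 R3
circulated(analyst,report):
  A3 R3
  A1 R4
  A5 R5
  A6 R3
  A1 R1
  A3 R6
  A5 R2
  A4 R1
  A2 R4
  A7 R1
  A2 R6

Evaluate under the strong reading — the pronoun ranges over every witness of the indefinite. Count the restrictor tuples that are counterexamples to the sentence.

"it" takes "a report" as antecedent — a donkey pronoun bound across the clause boundary.
Strong reading: for every (a,r) with drafted(a,r), circulated(a,r).
Restrictor pairs: (A1,R1) ✓  (A1,R4) ✓  (A1,R5) ✗  (A1,R6) ✗  (A2,R1) ✗  (A2,R4) ✓  (A2,R6) ✓  (A3,R3) ✓  (A4,R3) ✗  (A4,R4) ✗  (A5,R1) ✗  (A5,R5) ✓  (A6,R4) ✗  (A6,R6) ✗  (A7,R2) ✗  (A7,R3) ✗
Counterexamples (restrictor pairs failing the scope): 10.

10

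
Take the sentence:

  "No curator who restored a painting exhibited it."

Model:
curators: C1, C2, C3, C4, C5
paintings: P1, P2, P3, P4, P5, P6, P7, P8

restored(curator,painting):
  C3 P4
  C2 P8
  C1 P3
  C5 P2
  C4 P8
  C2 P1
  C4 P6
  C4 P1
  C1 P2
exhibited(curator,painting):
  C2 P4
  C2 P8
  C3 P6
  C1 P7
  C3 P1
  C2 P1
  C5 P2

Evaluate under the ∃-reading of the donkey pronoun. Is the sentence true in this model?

"it" takes "a painting" as antecedent — a donkey pronoun bound across the clause boundary.
Truth condition: for no (c,p) with restored(c,p) does exhibited(c,p) hold.
Restrictor pairs — does the scope hold? (C1,P2):fails  (C1,P3):fails  (C2,P1):holds  (C2,P8):holds  (C3,P4):fails  (C4,P1):fails  (C4,P6):fails  (C4,P8):fails  (C5,P2):holds
Scope holds for 3 pair(s), so the sentence is false.

False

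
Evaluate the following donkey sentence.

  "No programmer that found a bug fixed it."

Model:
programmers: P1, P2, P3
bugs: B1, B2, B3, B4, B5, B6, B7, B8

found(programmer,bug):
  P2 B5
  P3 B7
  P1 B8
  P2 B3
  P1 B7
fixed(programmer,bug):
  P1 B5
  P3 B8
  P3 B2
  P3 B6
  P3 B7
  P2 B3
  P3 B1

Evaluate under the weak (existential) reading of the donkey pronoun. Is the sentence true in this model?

"it" takes "a bug" as antecedent — a donkey pronoun bound across the clause boundary.
Truth condition: for no (p,b) with found(p,b) does fixed(p,b) hold.
Restrictor pairs — does the scope hold? (P1,B7):fails  (P1,B8):fails  (P2,B3):holds  (P2,B5):fails  (P3,B7):holds
Scope holds for 2 pair(s), so the sentence is false.

False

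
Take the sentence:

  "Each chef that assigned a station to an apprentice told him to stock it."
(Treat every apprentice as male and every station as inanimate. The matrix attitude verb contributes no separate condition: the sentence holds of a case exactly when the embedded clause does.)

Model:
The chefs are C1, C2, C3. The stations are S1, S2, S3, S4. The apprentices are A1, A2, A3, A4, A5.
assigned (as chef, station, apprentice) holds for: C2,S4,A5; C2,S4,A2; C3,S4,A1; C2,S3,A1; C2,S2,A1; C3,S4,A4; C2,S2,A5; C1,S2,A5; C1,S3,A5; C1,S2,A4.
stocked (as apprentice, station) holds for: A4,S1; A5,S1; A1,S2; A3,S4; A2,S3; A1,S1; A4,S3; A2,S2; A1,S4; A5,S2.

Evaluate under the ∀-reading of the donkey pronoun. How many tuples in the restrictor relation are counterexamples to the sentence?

"him" takes "an apprentice" as antecedent and "it" takes "a station"; both are donkey pronouns co-varying with the restrictor.
Strong reading: for every (c,s,a) with assigned(c,s,a), stocked(a,s).
Restrictor triples: (C1,S2,A4)→stocked(A4,S2) ✗  (C1,S2,A5)→stocked(A5,S2) ✓  (C1,S3,A5)→stocked(A5,S3) ✗  (C2,S2,A1)→stocked(A1,S2) ✓  (C2,S2,A5)→stocked(A5,S2) ✓  (C2,S3,A1)→stocked(A1,S3) ✗  (C2,S4,A2)→stocked(A2,S4) ✗  (C2,S4,A5)→stocked(A5,S4) ✗  (C3,S4,A1)→stocked(A1,S4) ✓  (C3,S4,A4)→stocked(A4,S4) ✗
Counterexamples (restrictor triples failing the scope): 6.

6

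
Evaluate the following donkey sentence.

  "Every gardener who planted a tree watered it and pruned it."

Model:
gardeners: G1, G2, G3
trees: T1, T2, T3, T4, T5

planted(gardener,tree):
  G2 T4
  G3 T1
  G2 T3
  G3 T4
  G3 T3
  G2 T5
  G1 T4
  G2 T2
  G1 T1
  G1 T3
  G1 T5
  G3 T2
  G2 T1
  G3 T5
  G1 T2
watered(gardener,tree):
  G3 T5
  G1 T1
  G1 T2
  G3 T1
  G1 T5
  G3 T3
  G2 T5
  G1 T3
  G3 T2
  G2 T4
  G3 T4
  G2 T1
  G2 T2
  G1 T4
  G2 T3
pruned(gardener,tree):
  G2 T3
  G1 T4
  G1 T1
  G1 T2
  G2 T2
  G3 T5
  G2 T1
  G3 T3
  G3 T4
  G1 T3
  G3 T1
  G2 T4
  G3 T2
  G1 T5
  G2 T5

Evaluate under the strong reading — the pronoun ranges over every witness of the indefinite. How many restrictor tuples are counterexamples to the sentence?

"it" takes "a tree" as antecedent — a donkey pronoun bound across the clause boundary.
Strong reading: for every (g,t) with planted(g,t), watered(g,t) ∧ pruned(g,t).
Restrictor pairs: (G1,T1) ✓  (G1,T2) ✓  (G1,T3) ✓  (G1,T4) ✓  (G1,T5) ✓  (G2,T1) ✓  (G2,T2) ✓  (G2,T3) ✓  (G2,T4) ✓  (G2,T5) ✓  (G3,T1) ✓  (G3,T2) ✓  (G3,T3) ✓  (G3,T4) ✓  (G3,T5) ✓
Counterexamples (restrictor pairs failing the scope): 0.

0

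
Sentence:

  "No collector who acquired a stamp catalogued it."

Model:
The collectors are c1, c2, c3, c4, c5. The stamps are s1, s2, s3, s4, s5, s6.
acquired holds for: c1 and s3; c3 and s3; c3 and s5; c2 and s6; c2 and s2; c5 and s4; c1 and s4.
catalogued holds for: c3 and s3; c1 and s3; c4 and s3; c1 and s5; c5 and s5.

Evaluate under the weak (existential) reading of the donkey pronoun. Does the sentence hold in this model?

"it" takes "a stamp" as antecedent — a donkey pronoun bound across the clause boundary.
Truth condition: for no (c,s) with acquired(c,s) does catalogued(c,s) hold.
Restrictor pairs — does the scope hold? (c1,s3):holds  (c1,s4):fails  (c2,s2):fails  (c2,s6):fails  (c3,s3):holds  (c3,s5):fails  (c5,s4):fails
Scope holds for 2 pair(s), so the sentence is false.

False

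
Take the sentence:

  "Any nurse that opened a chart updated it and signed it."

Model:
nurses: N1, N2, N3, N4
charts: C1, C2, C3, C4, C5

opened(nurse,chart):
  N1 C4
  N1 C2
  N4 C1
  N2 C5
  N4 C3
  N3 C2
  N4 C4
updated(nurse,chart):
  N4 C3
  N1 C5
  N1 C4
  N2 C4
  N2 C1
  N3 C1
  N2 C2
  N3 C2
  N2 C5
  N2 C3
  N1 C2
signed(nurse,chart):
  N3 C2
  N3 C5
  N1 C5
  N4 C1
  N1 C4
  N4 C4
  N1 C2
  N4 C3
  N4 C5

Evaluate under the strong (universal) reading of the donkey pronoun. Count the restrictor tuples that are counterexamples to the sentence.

"it" takes "a chart" as antecedent — a donkey pronoun bound across the clause boundary.
Strong reading: for every (n,c) with opened(n,c), updated(n,c) ∧ signed(n,c).
Restrictor pairs: (N1,C2) ✓  (N1,C4) ✓  (N2,C5) ✗  (N3,C2) ✓  (N4,C1) ✗  (N4,C3) ✓  (N4,C4) ✗
Counterexamples (restrictor pairs failing the scope): 3.

3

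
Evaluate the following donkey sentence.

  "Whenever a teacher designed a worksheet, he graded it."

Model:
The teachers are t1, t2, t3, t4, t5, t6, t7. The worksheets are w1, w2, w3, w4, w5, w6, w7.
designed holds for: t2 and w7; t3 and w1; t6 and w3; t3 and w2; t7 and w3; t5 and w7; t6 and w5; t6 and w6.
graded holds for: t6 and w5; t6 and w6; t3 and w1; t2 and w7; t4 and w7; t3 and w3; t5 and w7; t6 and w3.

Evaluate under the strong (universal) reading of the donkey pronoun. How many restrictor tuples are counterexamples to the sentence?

2

"it" takes "a worksheet" as antecedent — a donkey pronoun bound across the clause boundary.
Strong reading: for every (t,w) with designed(t,w), graded(t,w).
Restrictor pairs: (t2,w7) ✓  (t3,w1) ✓  (t3,w2) ✗  (t5,w7) ✓  (t6,w3) ✓  (t6,w5) ✓  (t6,w6) ✓  (t7,w3) ✗
Counterexamples (restrictor pairs failing the scope): 2.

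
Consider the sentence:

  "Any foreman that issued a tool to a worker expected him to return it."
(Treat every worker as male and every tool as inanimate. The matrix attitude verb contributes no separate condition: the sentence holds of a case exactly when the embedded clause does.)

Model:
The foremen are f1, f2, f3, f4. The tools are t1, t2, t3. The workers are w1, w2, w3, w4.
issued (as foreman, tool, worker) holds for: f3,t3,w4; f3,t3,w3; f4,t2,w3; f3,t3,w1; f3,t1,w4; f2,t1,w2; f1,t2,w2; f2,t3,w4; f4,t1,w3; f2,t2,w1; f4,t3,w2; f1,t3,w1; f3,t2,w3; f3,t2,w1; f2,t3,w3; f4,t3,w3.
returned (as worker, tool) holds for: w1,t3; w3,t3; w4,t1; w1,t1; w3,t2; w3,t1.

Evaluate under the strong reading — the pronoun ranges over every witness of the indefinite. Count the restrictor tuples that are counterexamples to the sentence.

7

"him" takes "a worker" as antecedent and "it" takes "a tool"; both are donkey pronouns co-varying with the restrictor.
Strong reading: for every (f,t,w) with issued(f,t,w), returned(w,t).
Restrictor triples: (f1,t2,w2)→returned(w2,t2) ✗  (f1,t3,w1)→returned(w1,t3) ✓  (f2,t1,w2)→returned(w2,t1) ✗  (f2,t2,w1)→returned(w1,t2) ✗  (f2,t3,w3)→returned(w3,t3) ✓  (f2,t3,w4)→returned(w4,t3) ✗  (f3,t1,w4)→returned(w4,t1) ✓  (f3,t2,w1)→returned(w1,t2) ✗  (f3,t2,w3)→returned(w3,t2) ✓  (f3,t3,w1)→returned(w1,t3) ✓  (f3,t3,w3)→returned(w3,t3) ✓  (f3,t3,w4)→returned(w4,t3) ✗  (f4,t1,w3)→returned(w3,t1) ✓  (f4,t2,w3)→returned(w3,t2) ✓  (f4,t3,w2)→returned(w2,t3) ✗  (f4,t3,w3)→returned(w3,t3) ✓
Counterexamples (restrictor triples failing the scope): 7.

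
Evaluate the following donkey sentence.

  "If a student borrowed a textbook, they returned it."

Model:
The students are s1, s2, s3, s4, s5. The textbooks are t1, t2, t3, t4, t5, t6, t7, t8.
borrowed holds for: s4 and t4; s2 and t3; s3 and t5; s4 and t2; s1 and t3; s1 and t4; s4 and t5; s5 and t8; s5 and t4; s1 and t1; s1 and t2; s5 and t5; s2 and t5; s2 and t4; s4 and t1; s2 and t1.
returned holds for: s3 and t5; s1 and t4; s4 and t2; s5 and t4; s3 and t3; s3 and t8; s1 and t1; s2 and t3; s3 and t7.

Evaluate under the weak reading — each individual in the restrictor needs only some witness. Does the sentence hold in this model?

"it" takes "a textbook" as antecedent — a donkey pronoun bound across the clause boundary.
Weak reading: every student s with some borrowed-textbook has at least one borrowed-textbook t such that returned(s,t).
Per student: s1:✓  s2:✓  s3:✓  s4:✓  s5:✓
Every student in the restrictor has a witness.

True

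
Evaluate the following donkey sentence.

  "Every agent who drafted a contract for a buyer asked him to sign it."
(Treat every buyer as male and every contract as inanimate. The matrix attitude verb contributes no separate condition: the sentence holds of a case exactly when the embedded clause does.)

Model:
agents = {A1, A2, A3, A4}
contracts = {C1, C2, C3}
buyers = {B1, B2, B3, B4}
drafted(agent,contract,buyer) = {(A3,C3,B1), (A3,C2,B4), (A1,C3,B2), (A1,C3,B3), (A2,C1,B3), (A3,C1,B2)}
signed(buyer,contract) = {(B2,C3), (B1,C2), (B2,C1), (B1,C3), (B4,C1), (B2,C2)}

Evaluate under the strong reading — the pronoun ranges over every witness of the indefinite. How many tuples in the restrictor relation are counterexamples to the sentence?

3

"him" takes "a buyer" as antecedent and "it" takes "a contract"; both are donkey pronouns co-varying with the restrictor.
Strong reading: for every (a,c,b) with drafted(a,c,b), signed(b,c).
Restrictor triples: (A1,C3,B2)→signed(B2,C3) ✓  (A1,C3,B3)→signed(B3,C3) ✗  (A2,C1,B3)→signed(B3,C1) ✗  (A3,C1,B2)→signed(B2,C1) ✓  (A3,C2,B4)→signed(B4,C2) ✗  (A3,C3,B1)→signed(B1,C3) ✓
Counterexamples (restrictor triples failing the scope): 3.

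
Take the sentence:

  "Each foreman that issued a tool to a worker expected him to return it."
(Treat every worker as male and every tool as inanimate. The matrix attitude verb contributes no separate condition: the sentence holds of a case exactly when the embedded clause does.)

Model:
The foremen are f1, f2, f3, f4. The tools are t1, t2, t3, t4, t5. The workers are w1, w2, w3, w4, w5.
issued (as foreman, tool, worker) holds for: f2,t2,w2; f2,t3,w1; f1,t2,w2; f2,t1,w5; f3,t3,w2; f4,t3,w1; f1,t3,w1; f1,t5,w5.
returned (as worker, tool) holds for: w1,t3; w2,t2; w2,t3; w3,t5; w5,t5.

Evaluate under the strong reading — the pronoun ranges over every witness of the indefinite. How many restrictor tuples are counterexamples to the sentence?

1

"him" takes "a worker" as antecedent and "it" takes "a tool"; both are donkey pronouns co-varying with the restrictor.
Strong reading: for every (f,t,w) with issued(f,t,w), returned(w,t).
Restrictor triples: (f1,t2,w2)→returned(w2,t2) ✓  (f1,t3,w1)→returned(w1,t3) ✓  (f1,t5,w5)→returned(w5,t5) ✓  (f2,t1,w5)→returned(w5,t1) ✗  (f2,t2,w2)→returned(w2,t2) ✓  (f2,t3,w1)→returned(w1,t3) ✓  (f3,t3,w2)→returned(w2,t3) ✓  (f4,t3,w1)→returned(w1,t3) ✓
Counterexamples (restrictor triples failing the scope): 1.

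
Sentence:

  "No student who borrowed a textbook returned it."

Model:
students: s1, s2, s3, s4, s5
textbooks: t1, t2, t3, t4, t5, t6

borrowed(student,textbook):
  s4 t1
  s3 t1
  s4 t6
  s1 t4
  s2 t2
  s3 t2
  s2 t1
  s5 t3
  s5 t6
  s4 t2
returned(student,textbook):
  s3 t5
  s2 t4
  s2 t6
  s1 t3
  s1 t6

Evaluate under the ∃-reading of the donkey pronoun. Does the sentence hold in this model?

"it" takes "a textbook" as antecedent — a donkey pronoun bound across the clause boundary.
Truth condition: for no (s,t) with borrowed(s,t) does returned(s,t) hold.
Restrictor pairs — does the scope hold? (s1,t4):fails  (s2,t1):fails  (s2,t2):fails  (s3,t1):fails  (s3,t2):fails  (s4,t1):fails  (s4,t2):fails  (s4,t6):fails  (s5,t3):fails  (s5,t6):fails
Scope holds for no restrictor pair, so the sentence is true.

True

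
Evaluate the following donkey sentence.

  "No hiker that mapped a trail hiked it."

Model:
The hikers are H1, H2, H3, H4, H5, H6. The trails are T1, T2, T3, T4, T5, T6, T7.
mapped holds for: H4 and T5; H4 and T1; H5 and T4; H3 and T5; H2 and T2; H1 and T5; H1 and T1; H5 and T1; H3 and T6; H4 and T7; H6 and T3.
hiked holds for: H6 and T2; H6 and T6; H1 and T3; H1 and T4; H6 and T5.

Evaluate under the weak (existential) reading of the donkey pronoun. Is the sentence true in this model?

True

"it" takes "a trail" as antecedent — a donkey pronoun bound across the clause boundary.
Truth condition: for no (h,t) with mapped(h,t) does hiked(h,t) hold.
Restrictor pairs — does the scope hold? (H1,T1):fails  (H1,T5):fails  (H2,T2):fails  (H3,T5):fails  (H3,T6):fails  (H4,T1):fails  (H4,T5):fails  (H4,T7):fails  (H5,T1):fails  (H5,T4):fails  (H6,T3):fails
Scope holds for no restrictor pair, so the sentence is true.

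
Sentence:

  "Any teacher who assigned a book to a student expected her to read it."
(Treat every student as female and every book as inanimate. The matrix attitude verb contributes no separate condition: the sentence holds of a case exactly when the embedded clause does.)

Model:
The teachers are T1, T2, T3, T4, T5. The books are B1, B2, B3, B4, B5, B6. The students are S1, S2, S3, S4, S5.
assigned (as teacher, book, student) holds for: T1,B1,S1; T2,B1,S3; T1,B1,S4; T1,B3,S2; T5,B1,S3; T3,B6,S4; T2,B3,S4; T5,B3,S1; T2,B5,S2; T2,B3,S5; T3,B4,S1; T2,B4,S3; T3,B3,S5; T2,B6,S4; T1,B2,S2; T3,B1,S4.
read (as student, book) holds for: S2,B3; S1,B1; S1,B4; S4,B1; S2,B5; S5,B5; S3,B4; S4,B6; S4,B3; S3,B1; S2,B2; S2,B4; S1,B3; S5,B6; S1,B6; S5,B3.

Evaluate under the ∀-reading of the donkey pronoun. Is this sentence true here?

True

"her" takes "a student" as antecedent and "it" takes "a book"; both are donkey pronouns co-varying with the restrictor.
Strong reading: for every (t,b,s) with assigned(t,b,s), read(s,b).
Restrictor triples: (T1,B1,S1)→read(S1,B1) ✓  (T1,B1,S4)→read(S4,B1) ✓  (T1,B2,S2)→read(S2,B2) ✓  (T1,B3,S2)→read(S2,B3) ✓  (T2,B1,S3)→read(S3,B1) ✓  (T2,B3,S4)→read(S4,B3) ✓  (T2,B3,S5)→read(S5,B3) ✓  (T2,B4,S3)→read(S3,B4) ✓  (T2,B5,S2)→read(S2,B5) ✓  (T2,B6,S4)→read(S4,B6) ✓  (T3,B1,S4)→read(S4,B1) ✓  (T3,B3,S5)→read(S5,B3) ✓  (T3,B4,S1)→read(S1,B4) ✓  (T3,B6,S4)→read(S4,B6) ✓  (T5,B1,S3)→read(S3,B1) ✓  (T5,B3,S1)→read(S1,B3) ✓
Every restrictor triple satisfies the scope.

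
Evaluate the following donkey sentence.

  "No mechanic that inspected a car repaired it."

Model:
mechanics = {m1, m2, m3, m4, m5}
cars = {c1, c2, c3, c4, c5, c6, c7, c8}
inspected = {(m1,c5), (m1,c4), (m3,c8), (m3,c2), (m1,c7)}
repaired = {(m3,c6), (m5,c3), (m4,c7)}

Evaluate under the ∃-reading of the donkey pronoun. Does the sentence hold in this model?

True

"it" takes "a car" as antecedent — a donkey pronoun bound across the clause boundary.
Truth condition: for no (m,c) with inspected(m,c) does repaired(m,c) hold.
Restrictor pairs — does the scope hold? (m1,c4):fails  (m1,c5):fails  (m1,c7):fails  (m3,c2):fails  (m3,c8):fails
Scope holds for no restrictor pair, so the sentence is true.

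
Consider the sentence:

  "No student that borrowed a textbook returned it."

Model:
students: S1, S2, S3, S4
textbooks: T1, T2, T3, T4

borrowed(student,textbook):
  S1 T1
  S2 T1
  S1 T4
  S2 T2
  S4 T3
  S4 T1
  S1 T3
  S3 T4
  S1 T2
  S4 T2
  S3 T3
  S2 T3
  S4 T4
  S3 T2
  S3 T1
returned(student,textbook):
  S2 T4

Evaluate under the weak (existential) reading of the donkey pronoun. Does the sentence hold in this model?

True

"it" takes "a textbook" as antecedent — a donkey pronoun bound across the clause boundary.
Truth condition: for no (s,t) with borrowed(s,t) does returned(s,t) hold.
Restrictor pairs — does the scope hold? (S1,T1):fails  (S1,T2):fails  (S1,T3):fails  (S1,T4):fails  (S2,T1):fails  (S2,T2):fails  (S2,T3):fails  (S3,T1):fails  (S3,T2):fails  (S3,T3):fails  (S3,T4):fails  (S4,T1):fails  (S4,T2):fails  (S4,T3):fails  (S4,T4):fails
Scope holds for no restrictor pair, so the sentence is true.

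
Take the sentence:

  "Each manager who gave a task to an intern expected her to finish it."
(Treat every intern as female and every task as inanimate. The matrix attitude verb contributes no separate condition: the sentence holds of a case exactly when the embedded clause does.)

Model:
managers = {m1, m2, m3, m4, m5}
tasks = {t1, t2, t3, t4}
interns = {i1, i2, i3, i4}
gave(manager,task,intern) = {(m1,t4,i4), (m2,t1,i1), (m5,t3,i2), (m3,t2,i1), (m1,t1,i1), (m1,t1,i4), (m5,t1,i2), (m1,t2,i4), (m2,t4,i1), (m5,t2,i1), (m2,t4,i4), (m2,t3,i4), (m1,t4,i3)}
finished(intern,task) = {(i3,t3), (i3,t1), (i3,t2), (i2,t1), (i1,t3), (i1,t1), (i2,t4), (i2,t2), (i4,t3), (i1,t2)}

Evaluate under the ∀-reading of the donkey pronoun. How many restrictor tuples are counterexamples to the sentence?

"her" takes "an intern" as antecedent and "it" takes "a task"; both are donkey pronouns co-varying with the restrictor.
Strong reading: for every (m,t,i) with gave(m,t,i), finished(i,t).
Restrictor triples: (m1,t1,i1)→finished(i1,t1) ✓  (m1,t1,i4)→finished(i4,t1) ✗  (m1,t2,i4)→finished(i4,t2) ✗  (m1,t4,i3)→finished(i3,t4) ✗  (m1,t4,i4)→finished(i4,t4) ✗  (m2,t1,i1)→finished(i1,t1) ✓  (m2,t3,i4)→finished(i4,t3) ✓  (m2,t4,i1)→finished(i1,t4) ✗  (m2,t4,i4)→finished(i4,t4) ✗  (m3,t2,i1)→finished(i1,t2) ✓  (m5,t1,i2)→finished(i2,t1) ✓  (m5,t2,i1)→finished(i1,t2) ✓  (m5,t3,i2)→finished(i2,t3) ✗
Counterexamples (restrictor triples failing the scope): 7.

7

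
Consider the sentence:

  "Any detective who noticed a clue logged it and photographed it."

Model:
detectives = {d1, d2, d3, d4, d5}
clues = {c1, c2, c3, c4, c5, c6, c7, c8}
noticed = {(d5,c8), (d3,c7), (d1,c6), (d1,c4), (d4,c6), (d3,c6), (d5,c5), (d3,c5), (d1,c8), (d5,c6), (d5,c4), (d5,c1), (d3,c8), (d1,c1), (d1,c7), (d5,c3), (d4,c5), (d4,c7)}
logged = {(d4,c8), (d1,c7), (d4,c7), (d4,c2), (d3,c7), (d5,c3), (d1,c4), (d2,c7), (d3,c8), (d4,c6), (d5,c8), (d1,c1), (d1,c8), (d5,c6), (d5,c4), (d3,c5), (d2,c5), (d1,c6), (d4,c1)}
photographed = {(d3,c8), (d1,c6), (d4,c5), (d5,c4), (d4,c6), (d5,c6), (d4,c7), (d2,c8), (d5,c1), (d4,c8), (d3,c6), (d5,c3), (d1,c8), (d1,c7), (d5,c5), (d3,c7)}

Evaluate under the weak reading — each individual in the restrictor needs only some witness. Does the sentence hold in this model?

True

"it" takes "a clue" as antecedent — a donkey pronoun bound across the clause boundary.
Weak reading: every detective d with some noticed-clue has at least one noticed-clue c such that logged(d,c) ∧ photographed(d,c).
Per detective: d1:✓  d3:✓  d4:✓  d5:✓
Every detective in the restrictor has a witness.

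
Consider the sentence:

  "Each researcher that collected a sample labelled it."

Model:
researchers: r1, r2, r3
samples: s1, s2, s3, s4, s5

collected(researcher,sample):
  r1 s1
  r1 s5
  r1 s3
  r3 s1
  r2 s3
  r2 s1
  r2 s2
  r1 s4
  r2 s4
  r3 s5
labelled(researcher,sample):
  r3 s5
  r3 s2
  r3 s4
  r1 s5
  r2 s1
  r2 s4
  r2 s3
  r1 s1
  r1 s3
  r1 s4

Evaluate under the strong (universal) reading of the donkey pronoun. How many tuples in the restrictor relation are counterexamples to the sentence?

2

"it" takes "a sample" as antecedent — a donkey pronoun bound across the clause boundary.
Strong reading: for every (r,s) with collected(r,s), labelled(r,s).
Restrictor pairs: (r1,s1) ✓  (r1,s3) ✓  (r1,s4) ✓  (r1,s5) ✓  (r2,s1) ✓  (r2,s2) ✗  (r2,s3) ✓  (r2,s4) ✓  (r3,s1) ✗  (r3,s5) ✓
Counterexamples (restrictor pairs failing the scope): 2.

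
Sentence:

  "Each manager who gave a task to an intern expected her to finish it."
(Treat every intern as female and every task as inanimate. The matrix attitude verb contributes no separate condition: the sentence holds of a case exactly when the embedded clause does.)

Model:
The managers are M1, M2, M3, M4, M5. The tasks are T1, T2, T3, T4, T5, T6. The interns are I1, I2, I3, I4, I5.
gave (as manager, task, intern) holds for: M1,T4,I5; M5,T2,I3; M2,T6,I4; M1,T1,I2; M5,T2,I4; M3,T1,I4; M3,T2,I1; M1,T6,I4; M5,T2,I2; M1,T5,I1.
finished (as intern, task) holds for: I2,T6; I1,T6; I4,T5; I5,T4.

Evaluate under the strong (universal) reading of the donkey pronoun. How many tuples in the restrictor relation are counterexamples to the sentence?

"her" takes "an intern" as antecedent and "it" takes "a task"; both are donkey pronouns co-varying with the restrictor.
Strong reading: for every (m,t,i) with gave(m,t,i), finished(i,t).
Restrictor triples: (M1,T1,I2)→finished(I2,T1) ✗  (M1,T4,I5)→finished(I5,T4) ✓  (M1,T5,I1)→finished(I1,T5) ✗  (M1,T6,I4)→finished(I4,T6) ✗  (M2,T6,I4)→finished(I4,T6) ✗  (M3,T1,I4)→finished(I4,T1) ✗  (M3,T2,I1)→finished(I1,T2) ✗  (M5,T2,I2)→finished(I2,T2) ✗  (M5,T2,I3)→finished(I3,T2) ✗  (M5,T2,I4)→finished(I4,T2) ✗
Counterexamples (restrictor triples failing the scope): 9.

9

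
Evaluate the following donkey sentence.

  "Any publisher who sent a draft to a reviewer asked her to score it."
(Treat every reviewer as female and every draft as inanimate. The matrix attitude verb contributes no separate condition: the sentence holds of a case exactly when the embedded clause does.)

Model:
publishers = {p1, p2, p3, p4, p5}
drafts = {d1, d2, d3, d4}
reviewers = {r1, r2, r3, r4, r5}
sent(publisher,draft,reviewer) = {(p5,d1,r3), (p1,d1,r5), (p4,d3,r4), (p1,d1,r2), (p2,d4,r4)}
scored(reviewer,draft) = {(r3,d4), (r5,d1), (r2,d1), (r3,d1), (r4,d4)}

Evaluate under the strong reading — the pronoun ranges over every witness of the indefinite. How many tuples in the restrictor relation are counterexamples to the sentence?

1

"her" takes "a reviewer" as antecedent and "it" takes "a draft"; both are donkey pronouns co-varying with the restrictor.
Strong reading: for every (p,d,r) with sent(p,d,r), scored(r,d).
Restrictor triples: (p1,d1,r2)→scored(r2,d1) ✓  (p1,d1,r5)→scored(r5,d1) ✓  (p2,d4,r4)→scored(r4,d4) ✓  (p4,d3,r4)→scored(r4,d3) ✗  (p5,d1,r3)→scored(r3,d1) ✓
Counterexamples (restrictor triples failing the scope): 1.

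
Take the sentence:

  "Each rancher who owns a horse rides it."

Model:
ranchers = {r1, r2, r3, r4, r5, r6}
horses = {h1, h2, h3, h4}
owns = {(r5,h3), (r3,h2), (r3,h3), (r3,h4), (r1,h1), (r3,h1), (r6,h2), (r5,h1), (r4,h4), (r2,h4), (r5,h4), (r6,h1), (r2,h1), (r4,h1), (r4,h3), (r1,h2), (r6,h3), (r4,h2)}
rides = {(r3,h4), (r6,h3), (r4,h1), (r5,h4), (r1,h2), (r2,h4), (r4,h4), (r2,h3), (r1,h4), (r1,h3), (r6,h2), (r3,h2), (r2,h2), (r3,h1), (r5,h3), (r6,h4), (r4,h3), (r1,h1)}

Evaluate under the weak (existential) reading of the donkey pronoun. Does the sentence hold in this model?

True

"it" takes "a horse" as antecedent — a donkey pronoun bound across the clause boundary.
Weak reading: every rancher r with some owns-horse has at least one owns-horse h such that rides(r,h).
Per rancher: r1:✓  r2:✓  r3:✓  r4:✓  r5:✓  r6:✓
Every rancher in the restrictor has a witness.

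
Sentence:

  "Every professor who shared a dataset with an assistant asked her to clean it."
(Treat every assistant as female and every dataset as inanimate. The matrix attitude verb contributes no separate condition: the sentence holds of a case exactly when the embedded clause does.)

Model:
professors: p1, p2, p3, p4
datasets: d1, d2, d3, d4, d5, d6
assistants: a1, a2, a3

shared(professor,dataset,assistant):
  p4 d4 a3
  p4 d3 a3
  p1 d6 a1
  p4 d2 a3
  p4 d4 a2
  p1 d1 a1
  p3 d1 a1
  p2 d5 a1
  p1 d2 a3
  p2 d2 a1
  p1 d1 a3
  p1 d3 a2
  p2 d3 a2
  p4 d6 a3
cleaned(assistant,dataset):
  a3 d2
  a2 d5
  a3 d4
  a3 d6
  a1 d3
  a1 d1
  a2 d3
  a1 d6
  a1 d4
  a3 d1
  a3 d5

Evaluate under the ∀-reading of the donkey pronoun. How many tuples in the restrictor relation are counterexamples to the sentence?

4

"her" takes "an assistant" as antecedent and "it" takes "a dataset"; both are donkey pronouns co-varying with the restrictor.
Strong reading: for every (p,d,a) with shared(p,d,a), cleaned(a,d).
Restrictor triples: (p1,d1,a1)→cleaned(a1,d1) ✓  (p1,d1,a3)→cleaned(a3,d1) ✓  (p1,d2,a3)→cleaned(a3,d2) ✓  (p1,d3,a2)→cleaned(a2,d3) ✓  (p1,d6,a1)→cleaned(a1,d6) ✓  (p2,d2,a1)→cleaned(a1,d2) ✗  (p2,d3,a2)→cleaned(a2,d3) ✓  (p2,d5,a1)→cleaned(a1,d5) ✗  (p3,d1,a1)→cleaned(a1,d1) ✓  (p4,d2,a3)→cleaned(a3,d2) ✓  (p4,d3,a3)→cleaned(a3,d3) ✗  (p4,d4,a2)→cleaned(a2,d4) ✗  (p4,d4,a3)→cleaned(a3,d4) ✓  (p4,d6,a3)→cleaned(a3,d6) ✓
Counterexamples (restrictor triples failing the scope): 4.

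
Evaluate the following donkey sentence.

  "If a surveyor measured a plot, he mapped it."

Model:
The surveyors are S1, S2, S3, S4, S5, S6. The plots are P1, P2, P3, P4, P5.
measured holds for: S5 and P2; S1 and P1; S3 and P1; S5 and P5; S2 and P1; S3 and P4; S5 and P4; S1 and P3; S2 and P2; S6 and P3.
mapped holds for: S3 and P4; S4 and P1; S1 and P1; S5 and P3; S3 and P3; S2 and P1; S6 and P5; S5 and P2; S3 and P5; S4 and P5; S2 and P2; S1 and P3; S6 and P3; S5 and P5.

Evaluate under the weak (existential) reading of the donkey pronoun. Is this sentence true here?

"it" takes "a plot" as antecedent — a donkey pronoun bound across the clause boundary.
Weak reading: every surveyor s with some measured-plot has at least one measured-plot p such that mapped(s,p).
Per surveyor: S1:✓  S2:✓  S3:✓  S5:✓  S6:✓
Every surveyor in the restrictor has a witness.

True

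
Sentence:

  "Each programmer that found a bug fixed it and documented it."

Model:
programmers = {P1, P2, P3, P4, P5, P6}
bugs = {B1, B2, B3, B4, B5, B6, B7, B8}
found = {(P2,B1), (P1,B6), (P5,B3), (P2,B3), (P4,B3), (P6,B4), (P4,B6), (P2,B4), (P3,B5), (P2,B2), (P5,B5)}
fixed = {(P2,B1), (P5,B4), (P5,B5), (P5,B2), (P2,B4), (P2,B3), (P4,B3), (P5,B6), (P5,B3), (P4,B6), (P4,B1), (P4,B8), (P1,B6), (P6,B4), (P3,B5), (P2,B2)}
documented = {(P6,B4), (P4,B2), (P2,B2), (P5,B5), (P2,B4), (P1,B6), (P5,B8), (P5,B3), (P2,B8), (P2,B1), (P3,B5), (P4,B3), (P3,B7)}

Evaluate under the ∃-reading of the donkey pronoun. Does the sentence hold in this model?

"it" takes "a bug" as antecedent — a donkey pronoun bound across the clause boundary.
Weak reading: every programmer p with some found-bug has at least one found-bug b such that fixed(p,b) ∧ documented(p,b).
Per programmer: P1:✓  P2:✓  P3:✓  P4:✓  P5:✓  P6:✓
Every programmer in the restrictor has a witness.

True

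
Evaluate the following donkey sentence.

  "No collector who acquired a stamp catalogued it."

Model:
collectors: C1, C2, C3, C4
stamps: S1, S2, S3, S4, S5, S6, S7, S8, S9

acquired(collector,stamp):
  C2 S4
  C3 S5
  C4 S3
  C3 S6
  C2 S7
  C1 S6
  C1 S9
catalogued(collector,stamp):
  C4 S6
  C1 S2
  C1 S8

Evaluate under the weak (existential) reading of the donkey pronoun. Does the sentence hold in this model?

True

"it" takes "a stamp" as antecedent — a donkey pronoun bound across the clause boundary.
Truth condition: for no (c,s) with acquired(c,s) does catalogued(c,s) hold.
Restrictor pairs — does the scope hold? (C1,S6):fails  (C1,S9):fails  (C2,S4):fails  (C2,S7):fails  (C3,S5):fails  (C3,S6):fails  (C4,S3):fails
Scope holds for no restrictor pair, so the sentence is true.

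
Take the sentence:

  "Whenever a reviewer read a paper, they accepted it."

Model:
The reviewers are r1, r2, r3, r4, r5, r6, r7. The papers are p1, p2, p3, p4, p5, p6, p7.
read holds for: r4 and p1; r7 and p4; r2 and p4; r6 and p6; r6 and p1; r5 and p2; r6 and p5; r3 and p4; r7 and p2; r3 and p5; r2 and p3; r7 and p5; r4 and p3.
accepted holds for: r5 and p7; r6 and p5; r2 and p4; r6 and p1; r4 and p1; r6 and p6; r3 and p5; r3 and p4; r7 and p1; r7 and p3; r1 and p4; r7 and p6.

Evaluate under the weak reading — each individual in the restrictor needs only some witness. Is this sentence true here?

"it" takes "a paper" as antecedent — a donkey pronoun bound across the clause boundary.
Weak reading: every reviewer r with some read-paper has at least one read-paper p such that accepted(r,p).
Per reviewer: r2:✓  r3:✓  r4:✓  r5:✗  r6:✓  r7:✗
r5 has no witness among its read-papers.

False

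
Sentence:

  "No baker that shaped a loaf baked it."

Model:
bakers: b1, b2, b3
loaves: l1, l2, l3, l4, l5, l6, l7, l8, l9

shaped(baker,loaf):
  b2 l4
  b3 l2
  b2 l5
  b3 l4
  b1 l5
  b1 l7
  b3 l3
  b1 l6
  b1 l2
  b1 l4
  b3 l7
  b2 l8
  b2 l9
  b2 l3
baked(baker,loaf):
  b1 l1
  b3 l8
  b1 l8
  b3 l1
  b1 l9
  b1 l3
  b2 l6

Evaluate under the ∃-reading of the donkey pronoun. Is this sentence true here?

True

"it" takes "a loaf" as antecedent — a donkey pronoun bound across the clause boundary.
Truth condition: for no (b,l) with shaped(b,l) does baked(b,l) hold.
Restrictor pairs — does the scope hold? (b1,l2):fails  (b1,l4):fails  (b1,l5):fails  (b1,l6):fails  (b1,l7):fails  (b2,l3):fails  (b2,l4):fails  (b2,l5):fails  (b2,l8):fails  (b2,l9):fails  (b3,l2):fails  (b3,l3):fails  (b3,l4):fails  (b3,l7):fails
Scope holds for no restrictor pair, so the sentence is true.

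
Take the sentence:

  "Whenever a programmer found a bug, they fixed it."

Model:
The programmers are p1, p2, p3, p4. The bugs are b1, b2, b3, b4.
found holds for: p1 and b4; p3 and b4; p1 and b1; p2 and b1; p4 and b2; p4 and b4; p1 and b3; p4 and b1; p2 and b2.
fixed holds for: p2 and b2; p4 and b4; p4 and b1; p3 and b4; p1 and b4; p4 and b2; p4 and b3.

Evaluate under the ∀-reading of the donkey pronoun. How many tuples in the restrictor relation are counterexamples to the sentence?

3

"it" takes "a bug" as antecedent — a donkey pronoun bound across the clause boundary.
Strong reading: for every (p,b) with found(p,b), fixed(p,b).
Restrictor pairs: (p1,b1) ✗  (p1,b3) ✗  (p1,b4) ✓  (p2,b1) ✗  (p2,b2) ✓  (p3,b4) ✓  (p4,b1) ✓  (p4,b2) ✓  (p4,b4) ✓
Counterexamples (restrictor pairs failing the scope): 3.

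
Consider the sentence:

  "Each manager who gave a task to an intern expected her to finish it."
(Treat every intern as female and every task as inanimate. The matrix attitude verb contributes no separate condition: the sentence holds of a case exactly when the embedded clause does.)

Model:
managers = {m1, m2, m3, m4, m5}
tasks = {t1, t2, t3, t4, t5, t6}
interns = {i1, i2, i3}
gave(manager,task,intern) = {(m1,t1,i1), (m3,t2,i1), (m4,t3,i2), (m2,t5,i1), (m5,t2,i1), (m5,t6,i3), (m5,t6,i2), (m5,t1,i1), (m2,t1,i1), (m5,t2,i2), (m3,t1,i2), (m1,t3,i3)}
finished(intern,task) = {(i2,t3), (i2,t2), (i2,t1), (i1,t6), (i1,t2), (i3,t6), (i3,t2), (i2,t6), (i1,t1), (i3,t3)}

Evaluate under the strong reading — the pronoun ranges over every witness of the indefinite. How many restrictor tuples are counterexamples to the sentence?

"her" takes "an intern" as antecedent and "it" takes "a task"; both are donkey pronouns co-varying with the restrictor.
Strong reading: for every (m,t,i) with gave(m,t,i), finished(i,t).
Restrictor triples: (m1,t1,i1)→finished(i1,t1) ✓  (m1,t3,i3)→finished(i3,t3) ✓  (m2,t1,i1)→finished(i1,t1) ✓  (m2,t5,i1)→finished(i1,t5) ✗  (m3,t1,i2)→finished(i2,t1) ✓  (m3,t2,i1)→finished(i1,t2) ✓  (m4,t3,i2)→finished(i2,t3) ✓  (m5,t1,i1)→finished(i1,t1) ✓  (m5,t2,i1)→finished(i1,t2) ✓  (m5,t2,i2)→finished(i2,t2) ✓  (m5,t6,i2)→finished(i2,t6) ✓  (m5,t6,i3)→finished(i3,t6) ✓
Counterexamples (restrictor triples failing the scope): 1.

1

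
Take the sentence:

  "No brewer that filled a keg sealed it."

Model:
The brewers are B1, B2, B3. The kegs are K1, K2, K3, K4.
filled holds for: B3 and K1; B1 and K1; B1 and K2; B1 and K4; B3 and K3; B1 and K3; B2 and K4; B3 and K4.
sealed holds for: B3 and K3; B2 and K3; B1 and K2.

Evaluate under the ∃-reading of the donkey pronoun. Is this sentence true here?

False

"it" takes "a keg" as antecedent — a donkey pronoun bound across the clause boundary.
Truth condition: for no (b,k) with filled(b,k) does sealed(b,k) hold.
Restrictor pairs — does the scope hold? (B1,K1):fails  (B1,K2):holds  (B1,K3):fails  (B1,K4):fails  (B2,K4):fails  (B3,K1):fails  (B3,K3):holds  (B3,K4):fails
Scope holds for 2 pair(s), so the sentence is false.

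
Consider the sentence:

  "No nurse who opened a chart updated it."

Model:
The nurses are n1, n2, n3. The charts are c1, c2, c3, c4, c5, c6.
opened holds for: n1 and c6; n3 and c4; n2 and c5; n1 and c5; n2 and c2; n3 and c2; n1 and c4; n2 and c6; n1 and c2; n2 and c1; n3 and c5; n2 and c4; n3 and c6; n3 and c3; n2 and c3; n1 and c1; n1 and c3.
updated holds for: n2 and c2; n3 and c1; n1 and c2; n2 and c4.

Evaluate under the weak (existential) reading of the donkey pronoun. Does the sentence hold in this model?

"it" takes "a chart" as antecedent — a donkey pronoun bound across the clause boundary.
Truth condition: for no (n,c) with opened(n,c) does updated(n,c) hold.
Restrictor pairs — does the scope hold? (n1,c1):fails  (n1,c2):holds  (n1,c3):fails  (n1,c4):fails  (n1,c5):fails  (n1,c6):fails  (n2,c1):fails  (n2,c2):holds  (n2,c3):fails  (n2,c4):holds  (n2,c5):fails  (n2,c6):fails  (n3,c2):fails  (n3,c3):fails  (n3,c4):fails  (n3,c5):fails  (n3,c6):fails
Scope holds for 3 pair(s), so the sentence is false.

False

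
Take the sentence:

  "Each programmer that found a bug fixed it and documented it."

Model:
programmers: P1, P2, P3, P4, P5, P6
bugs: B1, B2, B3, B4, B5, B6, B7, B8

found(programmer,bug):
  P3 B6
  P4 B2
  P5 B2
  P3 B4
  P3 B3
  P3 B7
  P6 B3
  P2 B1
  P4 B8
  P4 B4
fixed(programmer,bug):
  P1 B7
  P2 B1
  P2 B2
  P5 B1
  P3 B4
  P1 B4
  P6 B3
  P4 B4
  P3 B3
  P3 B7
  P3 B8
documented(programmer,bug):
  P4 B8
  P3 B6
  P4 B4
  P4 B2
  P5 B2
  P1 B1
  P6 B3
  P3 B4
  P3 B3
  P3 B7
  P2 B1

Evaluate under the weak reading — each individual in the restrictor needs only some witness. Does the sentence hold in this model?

False

"it" takes "a bug" as antecedent — a donkey pronoun bound across the clause boundary.
Weak reading: every programmer p with some found-bug has at least one found-bug b such that fixed(p,b) ∧ documented(p,b).
Per programmer: P2:✓  P3:✓  P4:✓  P5:✗  P6:✓
P5 has no witness among its found-bugs.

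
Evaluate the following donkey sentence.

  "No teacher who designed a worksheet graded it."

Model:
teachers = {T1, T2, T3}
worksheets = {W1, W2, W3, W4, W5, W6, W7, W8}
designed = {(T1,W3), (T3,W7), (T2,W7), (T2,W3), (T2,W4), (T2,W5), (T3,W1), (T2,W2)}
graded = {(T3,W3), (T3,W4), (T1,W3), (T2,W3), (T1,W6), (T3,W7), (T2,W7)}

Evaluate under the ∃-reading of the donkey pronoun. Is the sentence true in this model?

"it" takes "a worksheet" as antecedent — a donkey pronoun bound across the clause boundary.
Truth condition: for no (t,w) with designed(t,w) does graded(t,w) hold.
Restrictor pairs — does the scope hold? (T1,W3):holds  (T2,W2):fails  (T2,W3):holds  (T2,W4):fails  (T2,W5):fails  (T2,W7):holds  (T3,W1):fails  (T3,W7):holds
Scope holds for 4 pair(s), so the sentence is false.

False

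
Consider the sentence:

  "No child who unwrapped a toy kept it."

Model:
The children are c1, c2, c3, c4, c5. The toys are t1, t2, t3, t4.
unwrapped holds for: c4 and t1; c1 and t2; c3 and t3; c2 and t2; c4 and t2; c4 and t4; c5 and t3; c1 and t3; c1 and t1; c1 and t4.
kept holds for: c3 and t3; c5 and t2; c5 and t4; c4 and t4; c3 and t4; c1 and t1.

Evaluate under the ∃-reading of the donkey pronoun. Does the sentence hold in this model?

False

"it" takes "a toy" as antecedent — a donkey pronoun bound across the clause boundary.
Truth condition: for no (c,t) with unwrapped(c,t) does kept(c,t) hold.
Restrictor pairs — does the scope hold? (c1,t1):holds  (c1,t2):fails  (c1,t3):fails  (c1,t4):fails  (c2,t2):fails  (c3,t3):holds  (c4,t1):fails  (c4,t2):fails  (c4,t4):holds  (c5,t3):fails
Scope holds for 3 pair(s), so the sentence is false.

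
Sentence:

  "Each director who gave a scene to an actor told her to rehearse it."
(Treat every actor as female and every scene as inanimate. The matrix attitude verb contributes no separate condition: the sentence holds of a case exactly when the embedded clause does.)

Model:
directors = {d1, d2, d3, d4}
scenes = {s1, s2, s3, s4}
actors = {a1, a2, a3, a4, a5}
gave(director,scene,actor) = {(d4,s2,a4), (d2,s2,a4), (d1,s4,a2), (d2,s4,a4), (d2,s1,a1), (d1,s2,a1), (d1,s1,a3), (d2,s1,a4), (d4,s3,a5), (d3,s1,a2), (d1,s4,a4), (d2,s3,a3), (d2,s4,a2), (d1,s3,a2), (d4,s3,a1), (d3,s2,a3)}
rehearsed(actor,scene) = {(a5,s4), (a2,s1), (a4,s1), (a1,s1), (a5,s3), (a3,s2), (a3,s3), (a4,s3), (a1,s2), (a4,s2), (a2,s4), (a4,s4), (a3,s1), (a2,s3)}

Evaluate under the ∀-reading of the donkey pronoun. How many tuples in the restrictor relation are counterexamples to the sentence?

"her" takes "an actor" as antecedent and "it" takes "a scene"; both are donkey pronouns co-varying with the restrictor.
Strong reading: for every (d,s,a) with gave(d,s,a), rehearsed(a,s).
Restrictor triples: (d1,s1,a3)→rehearsed(a3,s1) ✓  (d1,s2,a1)→rehearsed(a1,s2) ✓  (d1,s3,a2)→rehearsed(a2,s3) ✓  (d1,s4,a2)→rehearsed(a2,s4) ✓  (d1,s4,a4)→rehearsed(a4,s4) ✓  (d2,s1,a1)→rehearsed(a1,s1) ✓  (d2,s1,a4)→rehearsed(a4,s1) ✓  (d2,s2,a4)→rehearsed(a4,s2) ✓  (d2,s3,a3)→rehearsed(a3,s3) ✓  (d2,s4,a2)→rehearsed(a2,s4) ✓  (d2,s4,a4)→rehearsed(a4,s4) ✓  (d3,s1,a2)→rehearsed(a2,s1) ✓  (d3,s2,a3)→rehearsed(a3,s2) ✓  (d4,s2,a4)→rehearsed(a4,s2) ✓  (d4,s3,a1)→rehearsed(a1,s3) ✗  (d4,s3,a5)→rehearsed(a5,s3) ✓
Counterexamples (restrictor triples failing the scope): 1.

1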